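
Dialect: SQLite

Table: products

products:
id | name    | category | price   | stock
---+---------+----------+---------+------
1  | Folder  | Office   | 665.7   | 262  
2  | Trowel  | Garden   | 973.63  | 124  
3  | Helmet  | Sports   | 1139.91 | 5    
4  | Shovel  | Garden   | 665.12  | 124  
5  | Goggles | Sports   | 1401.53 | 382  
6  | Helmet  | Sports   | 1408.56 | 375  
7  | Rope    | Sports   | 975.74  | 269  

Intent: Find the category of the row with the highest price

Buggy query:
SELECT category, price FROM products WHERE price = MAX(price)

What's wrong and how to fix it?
Bug: MAX(price) is an aggregate and cannot be used directly in WHERE

Fix: Use a subquery: WHERE price = (SELECT MAX(price) FROM products)

Corrected query:
SELECT category, price FROM products WHERE price = (SELECT MAX(price) FROM products)

Result:
category | price  
---------+--------
Sports   | 1408.56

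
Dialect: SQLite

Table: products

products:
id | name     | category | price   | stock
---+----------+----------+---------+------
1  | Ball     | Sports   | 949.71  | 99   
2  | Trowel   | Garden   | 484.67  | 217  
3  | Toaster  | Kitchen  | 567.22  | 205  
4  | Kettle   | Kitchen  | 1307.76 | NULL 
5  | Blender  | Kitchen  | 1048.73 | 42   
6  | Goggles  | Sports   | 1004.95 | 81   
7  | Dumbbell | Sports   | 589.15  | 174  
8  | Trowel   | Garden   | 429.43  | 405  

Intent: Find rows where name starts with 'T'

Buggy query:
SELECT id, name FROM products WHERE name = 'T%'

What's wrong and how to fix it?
Bug: '=' compares the literal string including the % character; pattern matching needs LIKE

Fix: Use LIKE for wildcard pattern matching

Corrected query:
SELECT id, name FROM products WHERE name LIKE 'T%'

Result:
id | name   
---+--------
2  | Trowel 
3  | Toaster
8  | Trowel 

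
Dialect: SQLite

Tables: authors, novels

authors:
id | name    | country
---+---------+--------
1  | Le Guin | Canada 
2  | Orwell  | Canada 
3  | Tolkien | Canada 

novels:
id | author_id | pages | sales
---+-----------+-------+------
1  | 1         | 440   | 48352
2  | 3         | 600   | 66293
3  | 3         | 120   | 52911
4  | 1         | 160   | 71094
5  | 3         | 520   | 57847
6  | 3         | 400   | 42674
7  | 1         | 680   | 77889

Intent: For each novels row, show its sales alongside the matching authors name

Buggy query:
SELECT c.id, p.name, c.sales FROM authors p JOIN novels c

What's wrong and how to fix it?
Bug: Missing join condition: each novels row is matched to all authors rows instead of just its own

Fix: Specify the join condition linking the foreign key to the parent id

Corrected query:
SELECT c.id, p.name, c.sales FROM authors p JOIN novels c ON c.author_id = p.id

Result:
id | name    | sales
---+---------+------
1  | Le Guin | 48352
2  | Tolkien | 66293
3  | Tolkien | 52911
4  | Le Guin | 71094
5  | Tolkien | 57847
6  | Tolkien | 42674
7  | Le Guin | 77889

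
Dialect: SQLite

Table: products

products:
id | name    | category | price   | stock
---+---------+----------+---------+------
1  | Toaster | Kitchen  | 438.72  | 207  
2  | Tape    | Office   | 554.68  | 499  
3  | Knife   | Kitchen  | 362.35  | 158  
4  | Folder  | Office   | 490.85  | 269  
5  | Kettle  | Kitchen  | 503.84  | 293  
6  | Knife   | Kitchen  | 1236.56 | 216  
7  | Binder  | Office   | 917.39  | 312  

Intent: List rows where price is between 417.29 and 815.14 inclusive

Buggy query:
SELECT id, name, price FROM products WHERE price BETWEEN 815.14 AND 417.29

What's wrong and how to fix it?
Bug: BETWEEN expects the lower bound first; with 815.14 AND 417.29 the range is empty

Fix: Swap the bounds so the smaller value comes first

Corrected query:
SELECT id, name, price FROM products WHERE price BETWEEN 417.29 AND 815.14

Result:
id | name    | price 
---+---------+-------
1  | Toaster | 438.72
2  | Tape    | 554.68
4  | Folder  | 490.85
5  | Kettle  | 503.84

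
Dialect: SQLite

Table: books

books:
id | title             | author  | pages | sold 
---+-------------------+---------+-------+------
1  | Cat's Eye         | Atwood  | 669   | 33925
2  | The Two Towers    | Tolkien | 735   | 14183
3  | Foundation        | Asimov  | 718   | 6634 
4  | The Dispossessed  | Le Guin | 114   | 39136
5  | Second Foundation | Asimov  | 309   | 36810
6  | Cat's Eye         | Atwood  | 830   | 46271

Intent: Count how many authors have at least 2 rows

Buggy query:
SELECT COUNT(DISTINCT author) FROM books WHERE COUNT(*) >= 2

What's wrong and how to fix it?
Bug: COUNT(*) cannot appear in WHERE; the per-group count doesn't exist yet

Fix: Group first with HAVING COUNT(*) >= 2, then COUNT the resulting groups

Corrected query:
SELECT COUNT(*) FROM (SELECT author FROM books GROUP BY author HAVING COUNT(*) >= 2)

Result:
COUNT(*)
--------
2       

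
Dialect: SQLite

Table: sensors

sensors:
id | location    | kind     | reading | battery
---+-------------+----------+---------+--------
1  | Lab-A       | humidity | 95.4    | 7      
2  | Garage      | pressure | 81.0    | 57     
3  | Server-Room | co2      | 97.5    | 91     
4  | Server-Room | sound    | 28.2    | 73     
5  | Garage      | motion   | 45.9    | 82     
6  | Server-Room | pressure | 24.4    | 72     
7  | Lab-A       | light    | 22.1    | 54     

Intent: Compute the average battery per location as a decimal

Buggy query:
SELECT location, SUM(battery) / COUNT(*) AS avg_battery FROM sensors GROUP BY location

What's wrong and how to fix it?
Bug: SUM(battery) and COUNT(*) are both integers; the division truncates the fractional part

Fix: Multiply by 1.0 (or CAST to REAL) to force floating-point division

Corrected query:
SELECT location, SUM(battery) * 1.0 / COUNT(*) AS avg_battery FROM sensors GROUP BY location

Result:
location    | avg_battery
------------+------------
Garage      | 69.5       
Lab-A       | 30.5       
Server-Room | 78.666667  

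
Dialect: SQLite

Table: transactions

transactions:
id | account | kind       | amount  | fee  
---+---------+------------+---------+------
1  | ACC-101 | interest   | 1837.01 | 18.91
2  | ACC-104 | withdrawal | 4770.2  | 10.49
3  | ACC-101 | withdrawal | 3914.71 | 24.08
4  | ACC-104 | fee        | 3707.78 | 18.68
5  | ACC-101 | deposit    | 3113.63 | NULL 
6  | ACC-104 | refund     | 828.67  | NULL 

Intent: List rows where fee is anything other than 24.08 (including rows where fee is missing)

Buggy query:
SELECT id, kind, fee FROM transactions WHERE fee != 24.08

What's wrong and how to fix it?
Bug: 'fee != 24.08' is unknown when fee is NULL, so NULL rows are silently excluded

Fix: Add an explicit OR fee IS NULL to include the missing-value rows

Corrected query:
SELECT id, kind, fee FROM transactions WHERE fee != 24.08 OR fee IS NULL

Result:
id | kind       | fee  
---+------------+------
1  | interest   | 18.91
2  | withdrawal | 10.49
4  | fee        | 18.68
5  | deposit    | NULL 
6  | refund     | NULL 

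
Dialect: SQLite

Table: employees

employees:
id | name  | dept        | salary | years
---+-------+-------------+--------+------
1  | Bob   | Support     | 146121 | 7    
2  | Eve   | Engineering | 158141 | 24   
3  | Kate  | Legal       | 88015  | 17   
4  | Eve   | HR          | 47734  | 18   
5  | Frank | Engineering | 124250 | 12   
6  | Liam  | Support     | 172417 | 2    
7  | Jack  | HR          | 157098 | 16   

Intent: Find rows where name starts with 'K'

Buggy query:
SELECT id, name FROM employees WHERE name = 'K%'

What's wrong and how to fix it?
Bug: '=' compares the literal string including the % character; pattern matching needs LIKE

Fix: Use LIKE for wildcard pattern matching

Corrected query:
SELECT id, name FROM employees WHERE name LIKE 'K%'

Result:
id | name
---+-----
3  | Kate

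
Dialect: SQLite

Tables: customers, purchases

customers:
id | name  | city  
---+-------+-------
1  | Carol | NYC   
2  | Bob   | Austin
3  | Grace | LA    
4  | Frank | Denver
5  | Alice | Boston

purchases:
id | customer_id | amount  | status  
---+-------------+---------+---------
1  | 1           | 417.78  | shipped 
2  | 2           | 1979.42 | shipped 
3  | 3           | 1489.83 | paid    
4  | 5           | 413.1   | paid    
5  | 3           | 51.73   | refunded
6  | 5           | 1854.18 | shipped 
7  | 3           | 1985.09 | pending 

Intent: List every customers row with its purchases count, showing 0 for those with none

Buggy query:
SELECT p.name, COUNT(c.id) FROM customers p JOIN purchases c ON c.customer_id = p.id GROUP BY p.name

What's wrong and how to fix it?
Bug: INNER JOIN drops customers rows that have no matching purchases rows

Fix: Use LEFT JOIN so parents without children still appear (COUNT(c.id) gives 0)

Corrected query:
SELECT p.name, COUNT(c.id) FROM customers p LEFT JOIN purchases c ON c.customer_id = p.id GROUP BY p.name

Result:
name  | COUNT(c.id)
------+------------
Alice | 2          
Bob   | 1          
Carol | 1          
Frank | 0          
Grace | 3          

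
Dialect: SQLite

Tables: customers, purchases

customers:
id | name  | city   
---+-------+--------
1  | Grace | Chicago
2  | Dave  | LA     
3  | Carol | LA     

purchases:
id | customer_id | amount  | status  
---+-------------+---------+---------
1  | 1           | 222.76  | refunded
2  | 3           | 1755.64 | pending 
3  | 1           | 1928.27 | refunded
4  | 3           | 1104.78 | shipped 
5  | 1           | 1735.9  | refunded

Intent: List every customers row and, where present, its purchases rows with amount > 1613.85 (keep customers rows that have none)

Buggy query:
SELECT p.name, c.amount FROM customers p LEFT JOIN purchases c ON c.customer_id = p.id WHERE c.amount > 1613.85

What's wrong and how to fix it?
Bug: A WHERE condition on the right-hand table after LEFT JOIN drops unmatched parents

Fix: Put 'c.amount > 1613.85' in the JOIN's ON clause instead of WHERE

Corrected query:
SELECT p.name, c.amount FROM customers p LEFT JOIN purchases c ON c.customer_id = p.id AND c.amount > 1613.85

Result:
name  | amount 
------+--------
Grace | 1735.9 
Grace | 1928.27
Dave  | NULL   
Carol | 1755.64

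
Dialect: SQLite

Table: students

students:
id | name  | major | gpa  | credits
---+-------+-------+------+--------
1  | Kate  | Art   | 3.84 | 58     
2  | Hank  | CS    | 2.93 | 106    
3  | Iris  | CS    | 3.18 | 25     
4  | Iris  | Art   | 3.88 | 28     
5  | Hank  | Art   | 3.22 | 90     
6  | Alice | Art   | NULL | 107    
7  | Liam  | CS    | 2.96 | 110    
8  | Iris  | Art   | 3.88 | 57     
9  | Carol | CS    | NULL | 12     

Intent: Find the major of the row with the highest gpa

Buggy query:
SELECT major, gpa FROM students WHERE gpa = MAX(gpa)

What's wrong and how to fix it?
Bug: MAX(gpa) is an aggregate and cannot be used directly in WHERE

Fix: Use a subquery: WHERE gpa = (SELECT MAX(gpa) FROM students)

Corrected query:
SELECT major, gpa FROM students WHERE gpa = (SELECT MAX(gpa) FROM students)

Result:
major | gpa 
------+-----
Art   | 3.88
Art   | 3.88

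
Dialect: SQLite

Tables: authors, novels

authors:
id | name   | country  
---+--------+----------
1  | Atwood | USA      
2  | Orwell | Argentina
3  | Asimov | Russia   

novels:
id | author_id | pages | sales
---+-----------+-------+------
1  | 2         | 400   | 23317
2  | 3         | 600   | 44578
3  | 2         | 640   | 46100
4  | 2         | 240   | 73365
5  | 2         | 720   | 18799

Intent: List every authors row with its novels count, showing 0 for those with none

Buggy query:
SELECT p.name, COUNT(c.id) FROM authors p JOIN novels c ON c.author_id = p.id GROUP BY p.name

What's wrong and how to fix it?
Bug: INNER JOIN drops authors rows that have no matching novels rows

Fix: Use LEFT JOIN so parents without children still appear (COUNT(c.id) gives 0)

Corrected query:
SELECT p.name, COUNT(c.id) FROM authors p LEFT JOIN novels c ON c.author_id = p.id GROUP BY p.name

Result:
name   | COUNT(c.id)
-------+------------
Asimov | 1          
Atwood | 0          
Orwell | 4          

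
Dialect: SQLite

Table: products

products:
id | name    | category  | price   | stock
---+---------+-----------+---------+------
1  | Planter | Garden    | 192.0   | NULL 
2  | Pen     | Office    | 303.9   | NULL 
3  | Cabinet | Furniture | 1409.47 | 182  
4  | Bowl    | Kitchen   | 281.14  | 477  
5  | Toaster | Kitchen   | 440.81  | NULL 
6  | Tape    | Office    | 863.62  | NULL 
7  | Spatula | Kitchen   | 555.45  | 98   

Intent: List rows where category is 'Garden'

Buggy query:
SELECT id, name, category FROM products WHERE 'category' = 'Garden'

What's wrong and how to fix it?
Bug: 'category' in single quotes is a string literal, not the column; the comparison is literal-vs-literal and never true

Fix: Reference the column as category without single quotes

Corrected query:
SELECT id, name, category FROM products WHERE category = 'Garden'

Result:
id | name    | category
---+---------+---------
1  | Planter | Garden  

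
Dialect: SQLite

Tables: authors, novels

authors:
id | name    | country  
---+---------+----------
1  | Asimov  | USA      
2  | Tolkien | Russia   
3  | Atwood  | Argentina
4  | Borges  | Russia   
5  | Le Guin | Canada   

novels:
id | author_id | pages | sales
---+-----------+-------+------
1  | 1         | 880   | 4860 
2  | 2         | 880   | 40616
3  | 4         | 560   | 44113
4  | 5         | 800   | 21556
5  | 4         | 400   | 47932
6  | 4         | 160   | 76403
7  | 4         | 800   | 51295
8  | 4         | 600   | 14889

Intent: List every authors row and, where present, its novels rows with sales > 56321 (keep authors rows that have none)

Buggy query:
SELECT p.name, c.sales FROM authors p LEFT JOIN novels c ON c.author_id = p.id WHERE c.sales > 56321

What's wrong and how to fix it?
Bug: Filtering c.sales in WHERE discards the NULL rows produced by LEFT JOIN, turning it into an inner join

Fix: Put 'c.sales > 56321' in the JOIN's ON clause instead of WHERE

Corrected query:
SELECT p.name, c.sales FROM authors p LEFT JOIN novels c ON c.author_id = p.id AND c.sales > 56321

Result:
name    | sales
--------+------
Asimov  | NULL 
Tolkien | NULL 
Atwood  | NULL 
Borges  | 76403
Le Guin | NULL 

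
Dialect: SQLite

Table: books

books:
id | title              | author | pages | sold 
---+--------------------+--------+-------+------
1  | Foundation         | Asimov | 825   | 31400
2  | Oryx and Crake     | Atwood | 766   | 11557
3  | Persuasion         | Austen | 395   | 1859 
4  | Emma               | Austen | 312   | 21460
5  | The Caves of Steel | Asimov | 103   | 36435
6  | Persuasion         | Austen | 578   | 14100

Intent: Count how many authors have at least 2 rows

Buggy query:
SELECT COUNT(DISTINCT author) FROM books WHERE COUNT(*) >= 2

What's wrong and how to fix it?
Bug: WHERE filters individual rows, not groups, so a group-level COUNT is invalid there

Fix: Use a subquery that GROUPs and filters with HAVING, then count its rows

Corrected query:
SELECT COUNT(*) FROM (SELECT author FROM books GROUP BY author HAVING COUNT(*) >= 2)

Result:
COUNT(*)
--------
2       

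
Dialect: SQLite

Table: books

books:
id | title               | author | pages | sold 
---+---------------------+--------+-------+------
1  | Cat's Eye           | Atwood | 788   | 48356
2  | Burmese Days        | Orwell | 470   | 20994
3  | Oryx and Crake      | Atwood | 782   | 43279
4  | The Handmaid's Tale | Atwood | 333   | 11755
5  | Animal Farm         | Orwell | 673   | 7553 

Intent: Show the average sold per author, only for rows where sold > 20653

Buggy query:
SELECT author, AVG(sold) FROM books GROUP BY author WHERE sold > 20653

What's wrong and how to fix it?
Bug: Row-level WHERE must come before GROUP BY in the clause order

Fix: Place WHERE between FROM and GROUP BY

Corrected query:
SELECT author, AVG(sold) FROM books WHERE sold > 20653 GROUP BY author

Result:
author | AVG(sold)
-------+----------
Atwood | 45817.5  
Orwell | 20994    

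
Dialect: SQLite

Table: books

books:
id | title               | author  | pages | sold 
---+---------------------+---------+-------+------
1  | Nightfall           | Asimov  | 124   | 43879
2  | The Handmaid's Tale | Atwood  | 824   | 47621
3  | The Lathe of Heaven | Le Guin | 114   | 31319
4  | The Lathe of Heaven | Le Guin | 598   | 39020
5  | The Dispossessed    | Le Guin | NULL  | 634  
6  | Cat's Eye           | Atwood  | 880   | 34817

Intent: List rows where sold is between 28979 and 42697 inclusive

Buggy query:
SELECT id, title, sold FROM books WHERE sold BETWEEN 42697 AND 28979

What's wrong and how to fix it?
Bug: The bounds are reversed; BETWEEN a AND b requires a <= b to match anything

Fix: Swap the bounds so the smaller value comes first

Corrected query:
SELECT id, title, sold FROM books WHERE sold BETWEEN 28979 AND 42697

Result:
id | title               | sold 
---+---------------------+------
3  | The Lathe of Heaven | 31319
4  | The Lathe of Heaven | 39020
6  | Cat's Eye           | 34817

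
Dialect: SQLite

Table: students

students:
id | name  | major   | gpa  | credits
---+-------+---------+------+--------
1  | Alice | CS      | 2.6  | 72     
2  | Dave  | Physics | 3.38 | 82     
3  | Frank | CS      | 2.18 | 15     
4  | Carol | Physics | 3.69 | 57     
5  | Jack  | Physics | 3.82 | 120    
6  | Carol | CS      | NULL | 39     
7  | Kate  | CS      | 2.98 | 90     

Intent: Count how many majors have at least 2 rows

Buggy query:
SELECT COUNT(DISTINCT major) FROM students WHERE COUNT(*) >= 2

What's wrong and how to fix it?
Bug: COUNT(*) cannot appear in WHERE; the per-group count doesn't exist yet

Fix: Use a subquery that GROUPs and filters with HAVING, then count its rows

Corrected query:
SELECT COUNT(*) FROM (SELECT major FROM students GROUP BY major HAVING COUNT(*) >= 2)

Result:
COUNT(*)
--------
2       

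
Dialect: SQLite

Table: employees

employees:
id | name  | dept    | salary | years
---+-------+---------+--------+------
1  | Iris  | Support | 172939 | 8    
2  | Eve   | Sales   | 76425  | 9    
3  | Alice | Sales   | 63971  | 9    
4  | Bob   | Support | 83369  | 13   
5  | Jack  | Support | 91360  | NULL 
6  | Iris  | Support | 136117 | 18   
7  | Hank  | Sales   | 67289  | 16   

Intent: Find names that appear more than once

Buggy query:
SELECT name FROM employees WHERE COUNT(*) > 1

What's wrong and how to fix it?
Bug: WHERE can't reference COUNT(*); aggregates are computed after WHERE

Fix: Group first, then use HAVING for the count condition

Corrected query:
SELECT name FROM employees GROUP BY name HAVING COUNT(*) > 1

Result:
name
----
Iris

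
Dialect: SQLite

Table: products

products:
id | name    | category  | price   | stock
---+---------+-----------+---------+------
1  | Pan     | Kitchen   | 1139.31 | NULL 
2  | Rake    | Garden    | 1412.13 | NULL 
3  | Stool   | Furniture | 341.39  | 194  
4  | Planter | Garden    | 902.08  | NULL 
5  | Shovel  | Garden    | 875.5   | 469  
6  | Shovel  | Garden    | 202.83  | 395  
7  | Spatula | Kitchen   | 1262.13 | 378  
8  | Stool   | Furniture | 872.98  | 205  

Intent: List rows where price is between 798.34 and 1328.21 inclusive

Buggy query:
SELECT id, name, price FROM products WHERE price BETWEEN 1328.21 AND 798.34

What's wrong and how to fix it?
Bug: The bounds are reversed; BETWEEN a AND b requires a <= b to match anything

Fix: Write BETWEEN 798.34 AND 1328.21

Corrected query:
SELECT id, name, price FROM products WHERE price BETWEEN 798.34 AND 1328.21

Result:
id | name    | price  
---+---------+--------
1  | Pan     | 1139.31
4  | Planter | 902.08 
5  | Shovel  | 875.5  
7  | Spatula | 1262.13
8  | Stool   | 872.98 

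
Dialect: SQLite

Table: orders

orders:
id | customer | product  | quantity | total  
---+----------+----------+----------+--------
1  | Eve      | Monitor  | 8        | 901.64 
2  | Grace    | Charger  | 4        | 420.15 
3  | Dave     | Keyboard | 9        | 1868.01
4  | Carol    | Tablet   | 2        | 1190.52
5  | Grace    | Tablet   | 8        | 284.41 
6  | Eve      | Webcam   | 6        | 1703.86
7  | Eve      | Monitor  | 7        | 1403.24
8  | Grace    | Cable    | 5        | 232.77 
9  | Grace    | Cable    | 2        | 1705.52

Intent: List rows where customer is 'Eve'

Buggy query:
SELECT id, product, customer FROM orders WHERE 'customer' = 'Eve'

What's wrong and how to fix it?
Bug: Single quotes denote string literals in SQL; the column name is being compared as a constant string

Fix: Reference the column as customer without single quotes

Corrected query:
SELECT id, product, customer FROM orders WHERE customer = 'Eve'

Result:
id | product | customer
---+---------+---------
1  | Monitor | Eve     
6  | Webcam  | Eve     
7  | Monitor | Eve     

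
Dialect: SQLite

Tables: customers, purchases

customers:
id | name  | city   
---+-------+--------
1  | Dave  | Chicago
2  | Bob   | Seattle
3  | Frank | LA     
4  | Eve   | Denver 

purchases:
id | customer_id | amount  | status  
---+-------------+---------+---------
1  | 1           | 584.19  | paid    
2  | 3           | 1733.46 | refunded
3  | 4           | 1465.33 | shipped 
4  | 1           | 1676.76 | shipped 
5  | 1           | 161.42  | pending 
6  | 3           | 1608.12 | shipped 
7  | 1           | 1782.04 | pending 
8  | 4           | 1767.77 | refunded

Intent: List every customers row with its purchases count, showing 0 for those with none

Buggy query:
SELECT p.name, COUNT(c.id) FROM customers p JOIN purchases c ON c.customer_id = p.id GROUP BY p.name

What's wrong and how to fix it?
Bug: INNER JOIN drops customers rows that have no matching purchases rows

Fix: Use LEFT JOIN so parents without children still appear (COUNT(c.id) gives 0)

Corrected query:
SELECT p.name, COUNT(c.id) FROM customers p LEFT JOIN purchases c ON c.customer_id = p.id GROUP BY p.name

Result:
name  | COUNT(c.id)
------+------------
Bob   | 0          
Dave  | 4          
Eve   | 2          
Frank | 2          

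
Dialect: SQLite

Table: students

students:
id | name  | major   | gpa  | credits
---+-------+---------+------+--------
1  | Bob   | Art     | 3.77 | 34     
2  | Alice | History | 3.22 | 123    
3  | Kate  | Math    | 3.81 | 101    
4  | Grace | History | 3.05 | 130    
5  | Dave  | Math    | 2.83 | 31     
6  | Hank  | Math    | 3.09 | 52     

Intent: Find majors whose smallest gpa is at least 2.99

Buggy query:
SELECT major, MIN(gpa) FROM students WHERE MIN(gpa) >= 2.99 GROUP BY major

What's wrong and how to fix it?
Bug: MIN() in WHERE is a misuse of aggregate

Fix: Use HAVING for the per-group MIN condition

Corrected query:
SELECT major, MIN(gpa) FROM students GROUP BY major HAVING MIN(gpa) >= 2.99

Result:
major   | MIN(gpa)
--------+---------
Art     | 3.77    
History | 3.05    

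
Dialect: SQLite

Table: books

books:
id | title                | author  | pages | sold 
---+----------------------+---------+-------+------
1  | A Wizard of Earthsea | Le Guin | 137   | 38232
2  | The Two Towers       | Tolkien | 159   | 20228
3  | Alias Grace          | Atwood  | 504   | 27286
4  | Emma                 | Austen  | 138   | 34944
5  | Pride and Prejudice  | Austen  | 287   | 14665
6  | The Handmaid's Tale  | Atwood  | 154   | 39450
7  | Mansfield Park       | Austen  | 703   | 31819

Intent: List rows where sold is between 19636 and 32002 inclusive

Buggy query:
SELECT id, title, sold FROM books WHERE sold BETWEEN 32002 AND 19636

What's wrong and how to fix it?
Bug: The bounds are reversed; BETWEEN a AND b requires a <= b to match anything

Fix: Swap the bounds so the smaller value comes first

Corrected query:
SELECT id, title, sold FROM books WHERE sold BETWEEN 19636 AND 32002

Result:
id | title          | sold 
---+----------------+------
2  | The Two Towers | 20228
3  | Alias Grace    | 27286
7  | Mansfield Park | 31819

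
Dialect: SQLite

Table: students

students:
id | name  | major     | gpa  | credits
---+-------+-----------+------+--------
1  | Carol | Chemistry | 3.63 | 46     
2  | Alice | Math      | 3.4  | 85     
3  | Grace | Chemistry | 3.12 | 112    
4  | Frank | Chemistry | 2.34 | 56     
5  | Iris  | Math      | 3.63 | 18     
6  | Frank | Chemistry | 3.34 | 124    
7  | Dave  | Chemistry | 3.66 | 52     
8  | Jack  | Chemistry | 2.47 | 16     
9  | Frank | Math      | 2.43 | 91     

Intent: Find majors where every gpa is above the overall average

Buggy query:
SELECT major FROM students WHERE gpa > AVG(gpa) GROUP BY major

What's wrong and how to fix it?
Bug: AVG() is an aggregate; it can't sit directly in WHERE

Fix: Compute the overall average in a scalar subquery and compare each group's MIN against it in HAVING

Corrected query:
SELECT major FROM students GROUP BY major HAVING MIN(gpa) > (SELECT AVG(gpa) FROM students)

Result:
(no rows)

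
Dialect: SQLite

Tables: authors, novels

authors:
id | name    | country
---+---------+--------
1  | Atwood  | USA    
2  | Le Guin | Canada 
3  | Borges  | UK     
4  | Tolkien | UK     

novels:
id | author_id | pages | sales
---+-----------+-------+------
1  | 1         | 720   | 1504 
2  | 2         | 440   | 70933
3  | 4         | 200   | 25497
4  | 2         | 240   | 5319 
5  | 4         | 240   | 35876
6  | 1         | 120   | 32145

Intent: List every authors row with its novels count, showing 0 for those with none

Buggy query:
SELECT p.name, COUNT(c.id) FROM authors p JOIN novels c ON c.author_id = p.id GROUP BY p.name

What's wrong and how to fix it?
Bug: An inner join excludes parents with zero children

Fix: Use LEFT JOIN so parents without children still appear (COUNT(c.id) gives 0)

Corrected query:
SELECT p.name, COUNT(c.id) FROM authors p LEFT JOIN novels c ON c.author_id = p.id GROUP BY p.name

Result:
name    | COUNT(c.id)
--------+------------
Atwood  | 2          
Borges  | 0          
Le Guin | 2          
Tolkien | 2          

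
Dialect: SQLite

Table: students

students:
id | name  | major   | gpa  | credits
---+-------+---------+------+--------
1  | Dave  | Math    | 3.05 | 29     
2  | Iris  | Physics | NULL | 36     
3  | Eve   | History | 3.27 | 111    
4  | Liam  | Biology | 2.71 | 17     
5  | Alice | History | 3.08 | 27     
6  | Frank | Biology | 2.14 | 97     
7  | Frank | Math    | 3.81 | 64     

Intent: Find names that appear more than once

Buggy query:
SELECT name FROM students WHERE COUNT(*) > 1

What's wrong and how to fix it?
Bug: COUNT(*) is an aggregate and cannot be used in WHERE

Fix: GROUP BY name, then filter groups with HAVING COUNT(*) > 1

Corrected query:
SELECT name FROM students GROUP BY name HAVING COUNT(*) > 1

Result:
name 
-----
Frank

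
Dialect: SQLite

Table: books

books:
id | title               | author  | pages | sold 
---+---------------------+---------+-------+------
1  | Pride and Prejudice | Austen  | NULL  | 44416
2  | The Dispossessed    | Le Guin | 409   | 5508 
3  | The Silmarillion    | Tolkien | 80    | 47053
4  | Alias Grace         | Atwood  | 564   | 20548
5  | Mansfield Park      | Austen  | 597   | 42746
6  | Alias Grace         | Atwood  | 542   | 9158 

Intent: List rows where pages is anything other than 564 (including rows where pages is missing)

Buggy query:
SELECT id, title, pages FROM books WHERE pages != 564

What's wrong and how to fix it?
Bug: 'pages != 564' is unknown when pages is NULL, so NULL rows are silently excluded

Fix: Handle NULL separately with IS NULL alongside the inequality

Corrected query:
SELECT id, title, pages FROM books WHERE pages != 564 OR pages IS NULL

Result:
id | title               | pages
---+---------------------+------
1  | Pride and Prejudice | NULL 
2  | The Dispossessed    | 409  
3  | The Silmarillion    | 80   
5  | Mansfield Park      | 597  
6  | Alias Grace         | 542  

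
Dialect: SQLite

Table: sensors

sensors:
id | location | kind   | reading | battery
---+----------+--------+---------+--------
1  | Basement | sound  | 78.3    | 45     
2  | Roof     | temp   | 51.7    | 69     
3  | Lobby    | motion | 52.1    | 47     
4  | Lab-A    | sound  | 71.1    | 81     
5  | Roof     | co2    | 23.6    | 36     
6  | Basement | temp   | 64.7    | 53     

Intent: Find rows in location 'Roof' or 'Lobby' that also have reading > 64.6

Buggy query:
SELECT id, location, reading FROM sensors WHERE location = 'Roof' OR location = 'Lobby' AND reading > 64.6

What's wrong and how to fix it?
Bug: AND binds tighter than OR, so this parses as location = 'Roof' OR (location = 'Lobby' AND reading > 64.6)

Fix: Add parentheses around the OR so the AND applies to both alternatives

Corrected query:
SELECT id, location, reading FROM sensors WHERE (location = 'Roof' OR location = 'Lobby') AND reading > 64.6

Result:
(no rows)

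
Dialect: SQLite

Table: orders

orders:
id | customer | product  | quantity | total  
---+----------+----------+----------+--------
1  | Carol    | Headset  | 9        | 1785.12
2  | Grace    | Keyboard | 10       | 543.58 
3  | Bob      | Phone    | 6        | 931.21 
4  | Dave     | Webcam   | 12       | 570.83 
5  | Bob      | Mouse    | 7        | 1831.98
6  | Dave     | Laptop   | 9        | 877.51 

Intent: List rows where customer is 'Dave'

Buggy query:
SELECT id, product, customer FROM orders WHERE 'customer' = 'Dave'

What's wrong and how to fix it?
Bug: Single quotes denote string literals in SQL; the column name is being compared as a constant string

Fix: Remove the quotes around the column name (or use double quotes for an identifier)

Corrected query:
SELECT id, product, customer FROM orders WHERE customer = 'Dave'

Result:
id | product | customer
---+---------+---------
4  | Webcam  | Dave    
6  | Laptop  | Dave    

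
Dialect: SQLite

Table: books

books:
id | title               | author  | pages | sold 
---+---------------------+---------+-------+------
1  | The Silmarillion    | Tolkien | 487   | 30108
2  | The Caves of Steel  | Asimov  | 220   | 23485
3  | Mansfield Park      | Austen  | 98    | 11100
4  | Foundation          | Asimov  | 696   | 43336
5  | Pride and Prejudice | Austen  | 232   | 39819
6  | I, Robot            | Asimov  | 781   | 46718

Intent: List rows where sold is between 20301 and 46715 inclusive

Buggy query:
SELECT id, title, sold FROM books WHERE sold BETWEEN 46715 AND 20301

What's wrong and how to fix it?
Bug: The bounds are reversed; BETWEEN a AND b requires a <= b to match anything

Fix: Write BETWEEN 20301 AND 46715

Corrected query:
SELECT id, title, sold FROM books WHERE sold BETWEEN 20301 AND 46715

Result:
id | title               | sold 
---+---------------------+------
1  | The Silmarillion    | 30108
2  | The Caves of Steel  | 23485
4  | Foundation          | 43336
5  | Pride and Prejudice | 39819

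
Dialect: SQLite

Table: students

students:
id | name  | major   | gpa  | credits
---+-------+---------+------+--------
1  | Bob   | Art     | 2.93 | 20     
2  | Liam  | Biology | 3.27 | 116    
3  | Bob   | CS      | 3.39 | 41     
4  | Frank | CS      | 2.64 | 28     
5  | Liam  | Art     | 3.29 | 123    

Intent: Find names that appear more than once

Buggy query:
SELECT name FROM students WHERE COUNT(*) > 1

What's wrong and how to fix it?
Bug: WHERE can't reference COUNT(*); aggregates are computed after WHERE

Fix: GROUP BY name, then filter groups with HAVING COUNT(*) > 1

Corrected query:
SELECT name FROM students GROUP BY name HAVING COUNT(*) > 1

Result:
name
----
Bob 
Liam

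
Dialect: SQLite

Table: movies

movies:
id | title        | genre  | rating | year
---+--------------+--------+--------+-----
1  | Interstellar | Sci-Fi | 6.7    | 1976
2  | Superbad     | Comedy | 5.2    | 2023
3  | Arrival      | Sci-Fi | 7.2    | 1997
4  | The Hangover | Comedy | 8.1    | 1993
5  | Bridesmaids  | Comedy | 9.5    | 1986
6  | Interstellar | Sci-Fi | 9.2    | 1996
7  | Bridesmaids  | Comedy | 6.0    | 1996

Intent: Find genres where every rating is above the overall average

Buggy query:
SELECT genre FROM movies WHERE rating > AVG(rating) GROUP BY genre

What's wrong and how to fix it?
Bug: AVG() is an aggregate; it can't sit directly in WHERE

Fix: Compute the overall average in a scalar subquery and compare each group's MIN against it in HAVING

Corrected query:
SELECT genre FROM movies GROUP BY genre HAVING MIN(rating) > (SELECT AVG(rating) FROM movies)

Result:
(no rows)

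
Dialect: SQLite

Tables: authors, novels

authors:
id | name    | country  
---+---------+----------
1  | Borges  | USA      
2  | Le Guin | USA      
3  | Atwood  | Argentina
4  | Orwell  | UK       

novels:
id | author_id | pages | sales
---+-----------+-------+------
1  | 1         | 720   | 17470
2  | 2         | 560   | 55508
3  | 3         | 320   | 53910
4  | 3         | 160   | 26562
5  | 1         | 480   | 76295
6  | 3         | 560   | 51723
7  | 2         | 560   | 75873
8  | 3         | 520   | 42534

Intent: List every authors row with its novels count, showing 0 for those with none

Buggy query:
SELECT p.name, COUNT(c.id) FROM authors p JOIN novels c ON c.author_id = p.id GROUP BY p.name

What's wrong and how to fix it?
Bug: An inner join excludes parents with zero children

Fix: Switch to LEFT JOIN to retain unmatched parent rows

Corrected query:
SELECT p.name, COUNT(c.id) FROM authors p LEFT JOIN novels c ON c.author_id = p.id GROUP BY p.name

Result:
name    | COUNT(c.id)
--------+------------
Atwood  | 4          
Borges  | 2          
Le Guin | 2          
Orwell  | 0          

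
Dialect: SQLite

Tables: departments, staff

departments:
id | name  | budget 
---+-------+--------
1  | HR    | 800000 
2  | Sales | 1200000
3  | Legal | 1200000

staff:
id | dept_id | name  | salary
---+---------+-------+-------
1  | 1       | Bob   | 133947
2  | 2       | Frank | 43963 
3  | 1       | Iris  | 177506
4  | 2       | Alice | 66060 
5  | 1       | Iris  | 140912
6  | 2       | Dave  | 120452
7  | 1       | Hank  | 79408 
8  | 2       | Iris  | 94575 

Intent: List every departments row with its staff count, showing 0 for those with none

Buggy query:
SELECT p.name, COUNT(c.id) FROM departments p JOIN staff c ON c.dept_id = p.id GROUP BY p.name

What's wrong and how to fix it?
Bug: INNER JOIN drops departments rows that have no matching staff rows

Fix: Switch to LEFT JOIN to retain unmatched parent rows

Corrected query:
SELECT p.name, COUNT(c.id) FROM departments p LEFT JOIN staff c ON c.dept_id = p.id GROUP BY p.name

Result:
name  | COUNT(c.id)
------+------------
HR    | 4          
Legal | 0          
Sales | 4          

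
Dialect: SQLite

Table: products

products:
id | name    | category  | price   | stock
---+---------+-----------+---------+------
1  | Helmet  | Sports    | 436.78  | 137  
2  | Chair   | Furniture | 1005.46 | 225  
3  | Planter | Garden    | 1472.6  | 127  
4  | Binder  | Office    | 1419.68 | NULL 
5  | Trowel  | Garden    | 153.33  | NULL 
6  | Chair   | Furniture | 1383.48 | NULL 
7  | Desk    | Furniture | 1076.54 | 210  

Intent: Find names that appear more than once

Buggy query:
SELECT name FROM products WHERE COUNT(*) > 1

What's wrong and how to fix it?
Bug: COUNT(*) is an aggregate and cannot be used in WHERE

Fix: GROUP BY name, then filter groups with HAVING COUNT(*) > 1

Corrected query:
SELECT name FROM products GROUP BY name HAVING COUNT(*) > 1

Result:
name 
-----
Chair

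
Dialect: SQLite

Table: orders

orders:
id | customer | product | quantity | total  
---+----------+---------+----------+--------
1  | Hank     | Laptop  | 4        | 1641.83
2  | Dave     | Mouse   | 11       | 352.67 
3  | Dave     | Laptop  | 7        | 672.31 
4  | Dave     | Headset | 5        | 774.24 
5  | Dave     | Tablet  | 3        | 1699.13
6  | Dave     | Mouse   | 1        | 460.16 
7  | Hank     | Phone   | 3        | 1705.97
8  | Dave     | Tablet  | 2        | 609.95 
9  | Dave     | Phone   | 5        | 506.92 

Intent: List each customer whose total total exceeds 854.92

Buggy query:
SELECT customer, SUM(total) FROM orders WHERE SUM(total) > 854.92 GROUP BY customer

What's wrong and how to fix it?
Bug: Aggregate functions cannot appear in a WHERE clause

Fix: Move the aggregate condition to a HAVING clause

Corrected query:
SELECT customer, SUM(total) FROM orders GROUP BY customer HAVING SUM(total) > 854.92

Result:
customer | SUM(total)
---------+-----------
Dave     | 5075.38   
Hank     | 3347.8    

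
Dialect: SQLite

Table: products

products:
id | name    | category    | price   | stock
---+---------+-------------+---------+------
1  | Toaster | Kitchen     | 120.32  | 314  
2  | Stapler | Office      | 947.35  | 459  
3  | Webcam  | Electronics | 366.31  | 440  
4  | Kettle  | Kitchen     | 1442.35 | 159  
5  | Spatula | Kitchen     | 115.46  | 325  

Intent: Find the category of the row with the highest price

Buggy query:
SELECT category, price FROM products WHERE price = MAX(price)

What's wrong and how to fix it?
Bug: MAX(price) is an aggregate and cannot be used directly in WHERE

Fix: Use a subquery: WHERE price = (SELECT MAX(price) FROM products)

Corrected query:
SELECT category, price FROM products WHERE price = (SELECT MAX(price) FROM products)

Result:
category | price  
---------+--------
Kitchen  | 1442.35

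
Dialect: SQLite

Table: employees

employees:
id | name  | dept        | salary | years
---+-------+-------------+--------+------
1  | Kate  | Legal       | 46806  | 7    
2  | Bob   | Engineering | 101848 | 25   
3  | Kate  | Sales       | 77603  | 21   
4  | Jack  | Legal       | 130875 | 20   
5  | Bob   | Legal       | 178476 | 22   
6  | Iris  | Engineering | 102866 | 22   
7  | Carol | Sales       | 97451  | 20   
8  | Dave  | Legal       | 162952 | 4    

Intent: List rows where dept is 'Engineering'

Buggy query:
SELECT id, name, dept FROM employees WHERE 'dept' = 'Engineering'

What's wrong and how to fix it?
Bug: Single quotes denote string literals in SQL; the column name is being compared as a constant string

Fix: Remove the quotes around the column name (or use double quotes for an identifier)

Corrected query:
SELECT id, name, dept FROM employees WHERE dept = 'Engineering'

Result:
id | name | dept       
---+------+------------
2  | Bob  | Engineering
6  | Iris | Engineering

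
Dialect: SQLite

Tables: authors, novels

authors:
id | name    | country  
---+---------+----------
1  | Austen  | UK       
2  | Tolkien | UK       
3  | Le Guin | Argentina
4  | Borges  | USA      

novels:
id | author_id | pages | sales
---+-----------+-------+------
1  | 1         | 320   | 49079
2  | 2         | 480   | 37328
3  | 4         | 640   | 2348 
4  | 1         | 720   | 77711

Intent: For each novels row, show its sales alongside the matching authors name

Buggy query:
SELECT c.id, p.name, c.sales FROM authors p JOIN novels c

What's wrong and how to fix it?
Bug: Missing join condition: each novels row is matched to all authors rows instead of just its own

Fix: Specify the join condition linking the foreign key to the parent id

Corrected query:
SELECT c.id, p.name, c.sales FROM authors p JOIN novels c ON c.author_id = p.id

Result:
id | name    | sales
---+---------+------
1  | Austen  | 49079
2  | Tolkien | 37328
3  | Borges  | 2348 
4  | Austen  | 77711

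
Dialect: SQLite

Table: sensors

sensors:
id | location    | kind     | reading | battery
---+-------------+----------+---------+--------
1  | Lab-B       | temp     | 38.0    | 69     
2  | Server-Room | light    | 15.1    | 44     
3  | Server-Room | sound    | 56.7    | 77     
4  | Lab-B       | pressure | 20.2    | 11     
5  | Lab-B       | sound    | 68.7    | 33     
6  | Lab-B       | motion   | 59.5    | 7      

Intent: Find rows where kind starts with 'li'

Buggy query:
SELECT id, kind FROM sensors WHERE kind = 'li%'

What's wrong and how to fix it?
Bug: '=' compares the literal string including the % character; pattern matching needs LIKE

Fix: Replace '=' with LIKE so 'li%' is treated as a pattern

Corrected query:
SELECT id, kind FROM sensors WHERE kind LIKE 'li%'

Result:
id | kind 
---+------
2  | light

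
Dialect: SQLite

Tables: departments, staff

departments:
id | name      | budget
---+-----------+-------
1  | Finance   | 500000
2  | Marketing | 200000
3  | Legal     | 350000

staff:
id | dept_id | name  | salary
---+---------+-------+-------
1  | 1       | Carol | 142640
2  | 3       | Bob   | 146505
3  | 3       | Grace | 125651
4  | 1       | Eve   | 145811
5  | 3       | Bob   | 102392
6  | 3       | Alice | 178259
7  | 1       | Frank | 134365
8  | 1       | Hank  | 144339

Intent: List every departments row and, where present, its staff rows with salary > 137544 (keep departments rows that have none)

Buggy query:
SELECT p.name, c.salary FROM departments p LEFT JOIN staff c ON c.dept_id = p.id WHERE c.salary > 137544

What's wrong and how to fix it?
Bug: Filtering c.salary in WHERE discards the NULL rows produced by LEFT JOIN, turning it into an inner join

Fix: Put 'c.salary > 137544' in the JOIN's ON clause instead of WHERE

Corrected query:
SELECT p.name, c.salary FROM departments p LEFT JOIN staff c ON c.dept_id = p.id AND c.salary > 137544

Result:
name      | salary
----------+-------
Finance   | 142640
Finance   | 144339
Finance   | 145811
Marketing | NULL  
Legal     | 146505
Legal     | 178259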